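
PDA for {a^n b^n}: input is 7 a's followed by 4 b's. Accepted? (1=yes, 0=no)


Language requires equal numbers of a's and b's
PDA pushes for each 'a', pops for each 'b'
Number of a's = 7
Number of b's = 4
7 != 4 -> Reject

0


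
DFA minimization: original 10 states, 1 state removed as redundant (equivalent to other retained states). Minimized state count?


Original DFA: 10 states
Redundant states removed: 1
Minimized states = original - removed
= 10 - 1
= 9

9


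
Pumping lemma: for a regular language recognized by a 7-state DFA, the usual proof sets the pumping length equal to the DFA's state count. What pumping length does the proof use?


Pumping lemma for regular languages (standard proof):
Take p = |Q|, the number of DFA states.
Any string of length >= |Q| passes through |Q|+1 states while reading its first |Q| symbols,
so by pigeonhole some state repeats, giving the loop that can be pumped.
Here |Q| = 7
Therefore the proof uses p = 7

7


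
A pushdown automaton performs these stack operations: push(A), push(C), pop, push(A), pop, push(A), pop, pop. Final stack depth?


Tracing stack operations:
  push(A) -> stack = [A], depth=1
  push(C) -> stack = [A,C], depth=2
  pop -> removed C, stack = [A], depth=1
  push(A) -> stack = [A,A], depth=2
  pop -> removed A, stack = [A], depth=1
  push(A) -> stack = [A,A], depth=2
  pop -> removed A, stack = [A], depth=1
  pop -> removed A, stack = [], depth=0
Final depth = 0

0


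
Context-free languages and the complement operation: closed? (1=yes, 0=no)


CFL closure properties:
  Closed under: union, concatenation, Kleene star
  NOT closed under: intersection, complement
Operation 'complement' is in not-closed list -> No (not closed)

0


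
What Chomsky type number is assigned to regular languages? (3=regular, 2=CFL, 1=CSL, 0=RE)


Chomsky hierarchy levels:
  Type 3: Regular (DFA/NFA/regex)
  Type 2: Context-free (PDA)
  Type 1: Context-sensitive
  Type 0: Recursively enumerable (TM)
'regular' corresponds to Type 3

3


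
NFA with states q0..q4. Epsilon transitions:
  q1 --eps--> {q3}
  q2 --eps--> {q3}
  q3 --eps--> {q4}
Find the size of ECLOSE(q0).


Starting from q0
Initialize closure = {q0}
q0 has no outgoing epsilon transitions -> nothing to add
Final closure: {q0}
Size = 1

1


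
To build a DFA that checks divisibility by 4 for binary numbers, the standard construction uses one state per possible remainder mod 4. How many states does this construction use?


Divisibility by 4 is tracked via the remainder mod 4: 0, 1, ..., 3
The construction assigns one state to each remainder
Number of remainders = 4

4


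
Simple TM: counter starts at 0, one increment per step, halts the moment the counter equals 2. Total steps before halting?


Counter starts at 0. Counting sequence:
  Step 1: counter = 1
  Step 2: counter = 2
Counter reached 2 -> halt
Total steps = 2

2


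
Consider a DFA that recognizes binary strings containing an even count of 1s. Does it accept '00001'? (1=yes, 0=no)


DFA has 2 states: q_even (start, accept=yes) and q_odd
Processing string '00001' character by character:
  Position 0: read '0', 1-count=0 -> q_even (no change)
  Position 1: read '0', 1-count=0 -> q_even (no change)
  Position 2: read '0', 1-count=0 -> q_even (no change)
  Position 3: read '0', 1-count=0 -> q_even (no change)
  Position 4: read '1', 1-count=1 -> q_odd
Final state: q_odd, total 1s = 1 (odd); the DFA requires an even count -> reject

0


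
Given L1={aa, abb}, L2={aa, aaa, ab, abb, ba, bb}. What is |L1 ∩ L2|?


L1 = {aa, abb}
L2 = {aa, aaa, ab, abb, ba, bb}
Checking each string in L1 against L2:
  'aa': in L2? Yes
  'abb': in L2? Yes
Intersection = {aa, abb}
|L1 ∩ L2| = 2

2


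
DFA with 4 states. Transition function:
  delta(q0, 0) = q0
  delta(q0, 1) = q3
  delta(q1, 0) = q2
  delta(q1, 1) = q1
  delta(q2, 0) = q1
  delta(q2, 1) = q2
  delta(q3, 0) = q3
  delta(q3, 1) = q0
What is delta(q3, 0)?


Looking up transition function:
delta(q3, 0) in the table
Row: q3, Column: 0
Result: q3

q3


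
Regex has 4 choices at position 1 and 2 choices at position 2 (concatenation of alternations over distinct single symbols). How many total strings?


First group: 4 alternatives
Second group: 2 alternatives
Concatenation: each choice from group 1 pairs with each from group 2
Total = 4 x 2 = 8

8


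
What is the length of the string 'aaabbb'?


String: 'aaabbb'
Counting characters:
  'a' appears 3 time(s)
  'b' appears 3 time(s)
Total length = 3 + 3 = 6

6


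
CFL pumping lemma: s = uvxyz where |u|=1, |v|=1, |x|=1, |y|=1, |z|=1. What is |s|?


|s| = |u| + |v| + |x| + |y| + |z|
= 1 + 1 + 1 + 1 + 1
= 2 + 1 + 2
= 3 + 2
= 5

5


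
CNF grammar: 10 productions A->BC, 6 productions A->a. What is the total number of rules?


CNF allows two rule forms:
  A -> BC (binary): 10 rules
  A -> a (terminal): 6 rules
Total = 10 + 6 = 16

16


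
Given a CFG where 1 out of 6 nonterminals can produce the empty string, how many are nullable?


Nonterminals: {S, A, B, C, D, E}
A nonterminal is nullable if it can derive epsilon
Counting nullable nonterminals: 1
Total nullable = 1

1


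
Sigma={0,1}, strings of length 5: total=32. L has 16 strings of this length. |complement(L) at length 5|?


Alphabet: {0,1}
String length: 5
Total strings of length 5 = 2^5 = 32
Strings in L = 16
Complement = total - |L|
= 32 - 16
= 16

16


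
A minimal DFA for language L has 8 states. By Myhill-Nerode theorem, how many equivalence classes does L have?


Myhill-Nerode theorem:
Number of equivalence classes = number of states in minimal DFA
Minimal DFA states = 8
Therefore equivalence classes = 8

8


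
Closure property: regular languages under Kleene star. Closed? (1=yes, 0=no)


Regular languages are closed under:
- Union (DFA product construction)
- Intersection (DFA product construction)
- Complement (swap accept/reject states)
- Concatenation (NFA construction)
- Kleene star (NFA construction)
Kleene star is in this list
Therefore: closed

1


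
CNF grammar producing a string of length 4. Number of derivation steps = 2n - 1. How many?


Chomsky Normal Form derivation:
String length n = 4
Each step either:
  - Splits a nonterminal into two (n-1 such steps)
  - Converts a nonterminal to terminal (n such steps)
Total = (n-1) + n = 2n - 1
= 2(4) - 1
= 8 - 1
= 7

7


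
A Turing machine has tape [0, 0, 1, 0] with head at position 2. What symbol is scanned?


Tape: [0, 0, 1, 0]
Positions: 0 1 2 3
Values:    0 0 1 0
Head at position 2
tape[2] = 1

1


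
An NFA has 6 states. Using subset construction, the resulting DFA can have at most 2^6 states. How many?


NFA has 6 states
Subset construction: each DFA state = subset of NFA states
Maximum subsets = 2^6
2^6 = 64

64


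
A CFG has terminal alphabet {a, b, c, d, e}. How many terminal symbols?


Terminal symbols: a, b, c, d, e
Counting each: a (#1), b (#2), c (#3), d (#4), e (#5)
Total = 5

5


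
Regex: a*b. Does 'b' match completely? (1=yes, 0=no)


Pattern: a*b
String: 'b'
Pattern requires: zero or more 'a's followed by exactly one 'b'
Found 0 leading 'a's
Remaining: 'b'
Remaining is exactly 'b' -> match
Result: 1

1


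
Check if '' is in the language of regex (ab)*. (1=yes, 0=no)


Pattern: (ab)*
String: ''
Pattern requires: zero or more repetitions of 'ab'
Pairs: []
All pairs are 'ab'? Yes
Result: 1

1


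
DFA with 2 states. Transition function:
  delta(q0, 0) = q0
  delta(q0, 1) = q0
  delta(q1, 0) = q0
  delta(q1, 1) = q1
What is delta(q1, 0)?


Looking up transition function:
delta(q1, 0) in the table
Row: q1, Column: 0
Result: q0

q0


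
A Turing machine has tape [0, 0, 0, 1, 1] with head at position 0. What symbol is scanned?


Tape: [0, 0, 0, 1, 1]
Positions: 0 1 2 3 4
Values:    0 0 0 1 1
Head at position 0
tape[0] = 0

0


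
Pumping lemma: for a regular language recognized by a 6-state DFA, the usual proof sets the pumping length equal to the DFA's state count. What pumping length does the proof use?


Pumping lemma for regular languages (standard proof):
Take p = |Q|, the number of DFA states.
Any string of length >= |Q| passes through |Q|+1 states while reading its first |Q| symbols,
so by pigeonhole some state repeats, giving the loop that can be pumped.
Here |Q| = 6
Therefore the proof uses p = 6

6


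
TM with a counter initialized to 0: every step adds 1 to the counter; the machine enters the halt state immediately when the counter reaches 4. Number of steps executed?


Counter starts at 0. Counting sequence:
  Step 1: counter = 1
  Step 2: counter = 2
  Step 3: counter = 3
  Step 4: counter = 4
Counter reached 4 -> halt
Total steps = 4

4


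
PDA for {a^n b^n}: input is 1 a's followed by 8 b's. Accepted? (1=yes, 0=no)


Language requires equal numbers of a's and b's
PDA pushes for each 'a', pops for each 'b'
Number of a's = 1
Number of b's = 8
1 != 8 -> Reject

0


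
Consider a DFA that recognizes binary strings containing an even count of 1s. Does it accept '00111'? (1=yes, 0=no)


DFA has 2 states: q_even (start, accept=yes) and q_odd
Processing string '00111' character by character:
  Position 0: read '0', 1-count=0 -> q_even (no change)
  Position 1: read '0', 1-count=0 -> q_even (no change)
  Position 2: read '1', 1-count=1 -> q_odd
  Position 3: read '1', 1-count=2 -> q_even
  Position 4: read '1', 1-count=3 -> q_odd
Final state: q_odd, total 1s = 3 (odd); the DFA requires an even count -> reject

0


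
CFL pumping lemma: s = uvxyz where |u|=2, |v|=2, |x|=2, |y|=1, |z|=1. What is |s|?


|s| = |u| + |v| + |x| + |y| + |z|
= 2 + 2 + 2 + 1 + 1
= 4 + 2 + 2
= 6 + 2
= 8

8


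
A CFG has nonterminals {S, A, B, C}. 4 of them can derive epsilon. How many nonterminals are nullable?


Nonterminals: {S, A, B, C}
A nonterminal is nullable if it can derive epsilon
Counting nullable nonterminals: 4
Total nullable = 4

4


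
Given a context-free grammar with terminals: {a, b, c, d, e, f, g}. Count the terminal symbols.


Terminal symbols: a, b, c, d, e, f, g
Counting each: a (#1), b (#2), c (#3), d (#4), e (#5), f (#6), g (#7)
Total = 7

7


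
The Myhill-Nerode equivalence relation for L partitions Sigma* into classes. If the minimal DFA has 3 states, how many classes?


Myhill-Nerode theorem:
Number of equivalence classes = number of states in minimal DFA
Minimal DFA states = 3
Therefore equivalence classes = 3

3


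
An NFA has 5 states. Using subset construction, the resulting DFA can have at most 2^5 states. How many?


NFA has 5 states
Subset construction: each DFA state = subset of NFA states
Maximum subsets = 2^5
2^5 = 32

32


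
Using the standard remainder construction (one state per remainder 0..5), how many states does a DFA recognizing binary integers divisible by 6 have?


Divisibility by 6 is tracked via the remainder mod 6: 0, 1, ..., 5
The construction assigns one state to each remainder
Number of remainders = 6

6


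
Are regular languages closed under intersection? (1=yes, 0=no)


Regular languages are closed under:
- Union (DFA product construction)
- Intersection (DFA product construction)
- Complement (swap accept/reject states)
- Concatenation (NFA construction)
- Kleene star (NFA construction)
intersection is in this list
Therefore: closed

1


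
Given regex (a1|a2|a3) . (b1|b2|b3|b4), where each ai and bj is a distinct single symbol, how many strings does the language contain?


First group: 3 alternatives
Second group: 4 alternatives
Concatenation: each choice from group 1 pairs with each from group 2
Total = 3 x 4 = 12

12


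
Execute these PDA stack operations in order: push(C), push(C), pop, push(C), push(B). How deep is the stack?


Tracing stack operations:
  push(C) -> stack = [C], depth=1
  push(C) -> stack = [C,C], depth=2
  pop -> removed C, stack = [C], depth=1
  push(C) -> stack = [C,C], depth=2
  push(B) -> stack = [C,C,B], depth=3
Final depth = 3

3


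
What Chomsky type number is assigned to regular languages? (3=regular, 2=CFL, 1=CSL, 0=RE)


Chomsky hierarchy levels:
  Type 3: Regular (DFA/NFA/regex)
  Type 2: Context-free (PDA)
  Type 1: Context-sensitive
  Type 0: Recursively enumerable (TM)
'regular' corresponds to Type 3

3


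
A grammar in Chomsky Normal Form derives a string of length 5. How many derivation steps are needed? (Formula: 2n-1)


Chomsky Normal Form derivation:
String length n = 5
Each step either:
  - Splits a nonterminal into two (n-1 such steps)
  - Converts a nonterminal to terminal (n such steps)
Total = (n-1) + n = 2n - 1
= 2(5) - 1
= 10 - 1
= 9

9


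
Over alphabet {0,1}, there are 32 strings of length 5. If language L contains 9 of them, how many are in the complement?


Alphabet: {0,1}
String length: 5
Total strings of length 5 = 2^5 = 32
Strings in L = 9
Complement = total - |L|
= 32 - 9
= 23

23


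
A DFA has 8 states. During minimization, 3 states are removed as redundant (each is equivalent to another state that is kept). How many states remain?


Original DFA: 8 states
Redundant states removed: 3
Minimized states = original - removed
= 8 - 3
= 5

5


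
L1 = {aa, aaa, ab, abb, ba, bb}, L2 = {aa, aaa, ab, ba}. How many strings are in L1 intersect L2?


L1 = {aa, aaa, ab, abb, ba, bb}
L2 = {aa, aaa, ab, ba}
Checking each string in L1 against L2:
  'aa': in L2? Yes
  'aaa': in L2? Yes
  'ab': in L2? Yes
  'abb': in L2? No
  'ba': in L2? Yes
  'bb': in L2? No
Intersection = {aa, aaa, ab, ba}
|L1 ∩ L2| = 4

4


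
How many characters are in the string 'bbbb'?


String: 'bbbb'
Counting characters:
  'b' appears 4 time(s)
Total length = 0 + 4 = 4

4


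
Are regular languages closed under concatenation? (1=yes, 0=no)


Regular languages are closed under all standard operations:
- Union: Yes (product construction)
- Intersection: Yes (product construction)
- Complement: Yes (swap accept/reject)
- Concatenation: Yes (NFA construction)
Operation: concatenation -> Closed

1


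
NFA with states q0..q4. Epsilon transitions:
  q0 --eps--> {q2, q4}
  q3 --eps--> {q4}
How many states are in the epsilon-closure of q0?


Starting from q0
Initialize closure = {q0}
Follow epsilon from q0 -> add q2
Follow epsilon from q0 -> add q4
Final closure: {q0, q2, q4}
Size = 3

3


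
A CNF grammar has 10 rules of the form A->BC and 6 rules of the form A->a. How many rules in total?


CNF allows two rule forms:
  A -> BC (binary): 10 rules
  A -> a (terminal): 6 rules
Total = 10 + 6 = 16

16


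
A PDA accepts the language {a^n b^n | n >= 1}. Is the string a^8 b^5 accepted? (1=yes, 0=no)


Language requires equal numbers of a's and b's
PDA pushes for each 'a', pops for each 'b'
Number of a's = 8
Number of b's = 5
8 != 5 -> Reject

0


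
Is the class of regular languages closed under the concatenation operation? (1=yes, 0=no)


Regular languages are closed under:
- Union (DFA product construction)
- Intersection (DFA product construction)
- Complement (swap accept/reject states)
- Concatenation (NFA construction)
- Kleene star (NFA construction)
concatenation is in this list
Therefore: closed

1


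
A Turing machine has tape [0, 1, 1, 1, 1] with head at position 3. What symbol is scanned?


Tape: [0, 1, 1, 1, 1]
Positions: 0 1 2 3 4
Values:    0 1 1 1 1
Head at position 3
tape[3] = 1

1


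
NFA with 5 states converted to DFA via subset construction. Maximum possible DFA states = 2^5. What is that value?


NFA has 5 states
Subset construction: each DFA state = subset of NFA states
Maximum subsets = 2^5
2^5 = 32

32


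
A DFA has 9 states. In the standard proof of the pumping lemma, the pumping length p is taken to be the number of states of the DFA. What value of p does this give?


Pumping lemma for regular languages (standard proof):
Take p = |Q|, the number of DFA states.
Any string of length >= |Q| passes through |Q|+1 states while reading its first |Q| symbols,
so by pigeonhole some state repeats, giving the loop that can be pumped.
Here |Q| = 9
Therefore the proof uses p = 9

9


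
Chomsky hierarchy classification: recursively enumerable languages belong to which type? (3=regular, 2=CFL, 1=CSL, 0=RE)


Chomsky hierarchy levels:
  Type 3: Regular (DFA/NFA/regex)
  Type 2: Context-free (PDA)
  Type 1: Context-sensitive
  Type 0: Recursively enumerable (TM)
'recursively enumerable' corresponds to Type 0

0


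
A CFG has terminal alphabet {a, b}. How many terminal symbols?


Terminal symbols: a, b
Counting each: a (#1), b (#2)
Total = 2

2


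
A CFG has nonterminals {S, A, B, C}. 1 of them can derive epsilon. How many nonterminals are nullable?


Nonterminals: {S, A, B, C}
A nonterminal is nullable if it can derive epsilon
Counting nullable nonterminals: 1
Total nullable = 1

1


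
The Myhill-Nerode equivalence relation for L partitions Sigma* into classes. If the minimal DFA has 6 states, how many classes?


Myhill-Nerode theorem:
Number of equivalence classes = number of states in minimal DFA
Minimal DFA states = 6
Therefore equivalence classes = 6

6


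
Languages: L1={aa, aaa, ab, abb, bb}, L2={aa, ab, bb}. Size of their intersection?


L1 = {aa, aaa, ab, abb, bb}
L2 = {aa, ab, bb}
Checking each string in L1 against L2:
  'aa': in L2? Yes
  'aaa': in L2? No
  'ab': in L2? Yes
  'abb': in L2? No
  'bb': in L2? Yes
Intersection = {aa, ab, bb}
|L1 ∩ L2| = 3

3


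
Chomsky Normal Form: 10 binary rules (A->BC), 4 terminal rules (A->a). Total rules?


CNF allows two rule forms:
  A -> BC (binary): 10 rules
  A -> a (terminal): 4 rules
Total = 10 + 4 = 14

14


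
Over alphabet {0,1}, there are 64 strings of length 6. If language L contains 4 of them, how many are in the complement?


Alphabet: {0,1}
String length: 6
Total strings of length 6 = 2^6 = 64
Strings in L = 4
Complement = total - |L|
= 64 - 4
= 60

60


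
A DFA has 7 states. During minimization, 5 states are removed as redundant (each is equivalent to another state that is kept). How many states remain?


Original DFA: 7 states
Redundant states removed: 5
Minimized states = original - removed
= 7 - 5
= 2

2


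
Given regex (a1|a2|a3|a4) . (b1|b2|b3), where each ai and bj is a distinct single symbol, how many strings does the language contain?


First group: 4 alternatives
Second group: 3 alternatives
Concatenation: each choice from group 1 pairs with each from group 2
Total = 4 x 3 = 12

12


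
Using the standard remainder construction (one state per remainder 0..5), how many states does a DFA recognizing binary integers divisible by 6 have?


Divisibility by 6 is tracked via the remainder mod 6: 0, 1, ..., 5
The construction assigns one state to each remainder
Number of remainders = 6

6


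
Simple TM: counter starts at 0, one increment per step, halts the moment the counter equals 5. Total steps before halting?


Counter starts at 0. Counting sequence:
  Step 1: counter = 1
  Step 2: counter = 2
  Step 3: counter = 3
  Step 4: counter = 4
  Step 5: counter = 5
Counter reached 5 -> halt
Total steps = 5

5


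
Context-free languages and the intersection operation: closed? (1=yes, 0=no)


CFL closure properties:
  Closed under: union, concatenation, Kleene star
  NOT closed under: intersection, complement
Operation 'intersection' is in not-closed list -> No (not closed)

0


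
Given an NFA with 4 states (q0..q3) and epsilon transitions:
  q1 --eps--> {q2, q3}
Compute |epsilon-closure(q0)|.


Starting from q0
Initialize closure = {q0}
q0 has no outgoing epsilon transitions -> nothing to add
Final closure: {q0}
Size = 1

1


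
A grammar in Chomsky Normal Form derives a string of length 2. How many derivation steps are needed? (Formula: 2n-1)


Chomsky Normal Form derivation:
String length n = 2
Each step either:
  - Splits a nonterminal into two (n-1 such steps)
  - Converts a nonterminal to terminal (n such steps)
Total = (n-1) + n = 2n - 1
= 2(2) - 1
= 4 - 1
= 3

3


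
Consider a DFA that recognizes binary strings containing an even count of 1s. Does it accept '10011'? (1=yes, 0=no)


DFA has 2 states: q_even (start, accept=yes) and q_odd
Processing string '10011' character by character:
  Position 0: read '1', 1-count=1 -> q_odd
  Position 1: read '0', 1-count=1 -> q_odd (no change)
  Position 2: read '0', 1-count=1 -> q_odd (no change)
  Position 3: read '1', 1-count=2 -> q_even
  Position 4: read '1', 1-count=3 -> q_odd
Final state: q_odd, total 1s = 3 (odd); the DFA requires an even count -> reject

0


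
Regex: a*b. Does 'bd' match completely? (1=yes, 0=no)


Pattern: a*b
String: 'bd'
Pattern requires: zero or more 'a's followed by exactly one 'b'
Found 0 leading 'a's
Remaining: 'bd'
Remaining is not 'b' -> no match
Result: 0

0


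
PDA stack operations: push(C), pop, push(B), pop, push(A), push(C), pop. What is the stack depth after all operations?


Tracing stack operations:
  push(C) -> stack = [C], depth=1
  pop -> removed C, stack = [], depth=0
  push(B) -> stack = [B], depth=1
  pop -> removed B, stack = [], depth=0
  push(A) -> stack = [A], depth=1
  push(C) -> stack = [A,C], depth=2
  pop -> removed C, stack = [A], depth=1
Final depth = 1

1


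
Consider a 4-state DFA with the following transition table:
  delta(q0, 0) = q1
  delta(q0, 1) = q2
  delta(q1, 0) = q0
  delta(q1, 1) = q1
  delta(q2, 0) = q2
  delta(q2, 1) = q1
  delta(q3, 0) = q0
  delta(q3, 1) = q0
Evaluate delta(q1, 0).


Looking up transition function:
delta(q1, 0) in the table
Row: q1, Column: 0
Result: q0

q0


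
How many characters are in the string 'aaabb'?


String: 'aaabb'
Counting characters:
  'a' appears 3 time(s)
  'b' appears 2 time(s)
Total length = 3 + 2 = 5

5


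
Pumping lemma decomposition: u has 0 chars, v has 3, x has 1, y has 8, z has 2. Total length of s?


|s| = |u| + |v| + |x| + |y| + |z|
= 0 + 3 + 1 + 8 + 2
= 3 + 1 + 10
= 4 + 10
= 14

14


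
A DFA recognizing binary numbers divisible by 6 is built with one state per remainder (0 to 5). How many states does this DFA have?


Divisibility by 6 is tracked via the remainder mod 6: 0, 1, ..., 5
The construction assigns one state to each remainder
Number of remainders = 6

6


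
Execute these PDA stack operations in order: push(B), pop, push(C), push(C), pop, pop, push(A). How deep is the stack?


Tracing stack operations:
  push(B) -> stack = [B], depth=1
  pop -> removed B, stack = [], depth=0
  push(C) -> stack = [C], depth=1
  push(C) -> stack = [C,C], depth=2
  pop -> removed C, stack = [C], depth=1
  pop -> removed C, stack = [], depth=0
  push(A) -> stack = [A], depth=1
Final depth = 1

1


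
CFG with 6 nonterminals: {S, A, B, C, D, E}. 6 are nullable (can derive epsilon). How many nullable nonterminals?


Nonterminals: {S, A, B, C, D, E}
A nonterminal is nullable if it can derive epsilon
Counting nullable nonterminals: 6
Total nullable = 6

6


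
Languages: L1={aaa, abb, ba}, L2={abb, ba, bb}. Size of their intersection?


L1 = {aaa, abb, ba}
L2 = {abb, ba, bb}
Checking each string in L1 against L2:
  'aaa': in L2? No
  'abb': in L2? Yes
  'ba': in L2? Yes
Intersection = {abb, ba}
|L1 ∩ L2| = 2

2


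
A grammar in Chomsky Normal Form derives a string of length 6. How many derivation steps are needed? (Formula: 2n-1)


Chomsky Normal Form derivation:
String length n = 6
Each step either:
  - Splits a nonterminal into two (n-1 such steps)
  - Converts a nonterminal to terminal (n such steps)
Total = (n-1) + n = 2n - 1
= 2(6) - 1
= 12 - 1
= 11

11


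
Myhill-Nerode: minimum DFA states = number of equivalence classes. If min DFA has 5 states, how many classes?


Myhill-Nerode theorem:
Number of equivalence classes = number of states in minimal DFA
Minimal DFA states = 5
Therefore equivalence classes = 5

5


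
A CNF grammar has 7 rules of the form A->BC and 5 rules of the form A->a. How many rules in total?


CNF allows two rule forms:
  A -> BC (binary): 7 rules
  A -> a (terminal): 5 rules
Total = 7 + 5 = 12

12


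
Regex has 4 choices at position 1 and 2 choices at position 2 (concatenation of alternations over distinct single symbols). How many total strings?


First group: 4 alternatives
Second group: 2 alternatives
Concatenation: each choice from group 1 pairs with each from group 2
Total = 4 x 2 = 8

8


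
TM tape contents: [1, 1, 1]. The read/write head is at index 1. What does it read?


Tape: [1, 1, 1]
Positions: 0 1 2
Values:    1 1 1
Head at position 1
tape[1] = 1

1


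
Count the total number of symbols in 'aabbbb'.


String: 'aabbbb'
Counting characters:
  'a' appears 2 time(s)
  'b' appears 4 time(s)
Total length = 2 + 4 = 6

6


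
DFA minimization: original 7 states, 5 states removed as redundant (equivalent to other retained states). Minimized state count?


Original DFA: 7 states
Redundant states removed: 5
Minimized states = original - removed
= 7 - 5
= 2

2


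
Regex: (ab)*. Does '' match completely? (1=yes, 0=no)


Pattern: (ab)*
String: ''
Pattern requires: zero or more repetitions of 'ab'
Pairs: []
All pairs are 'ab'? Yes
Result: 1

1


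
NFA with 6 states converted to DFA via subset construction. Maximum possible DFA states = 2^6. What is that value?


NFA has 6 states
Subset construction: each DFA state = subset of NFA states
Maximum subsets = 2^6
2^6 = 64

64


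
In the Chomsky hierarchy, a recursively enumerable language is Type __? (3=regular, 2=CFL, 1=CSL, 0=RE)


Chomsky hierarchy levels:
  Type 3: Regular (DFA/NFA/regex)
  Type 2: Context-free (PDA)
  Type 1: Context-sensitive
  Type 0: Recursively enumerable (TM)
'recursively enumerable' corresponds to Type 0

0


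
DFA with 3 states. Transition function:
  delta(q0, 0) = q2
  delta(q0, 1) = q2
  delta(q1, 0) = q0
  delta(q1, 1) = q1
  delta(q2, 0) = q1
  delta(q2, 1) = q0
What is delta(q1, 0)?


Looking up transition function:
delta(q1, 0) in the table
Row: q1, Column: 0
Result: q0

q0


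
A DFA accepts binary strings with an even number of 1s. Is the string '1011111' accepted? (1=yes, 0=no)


DFA has 2 states: q_even (start, accept=yes) and q_odd
Processing string '1011111' character by character:
  Position 0: read '1', 1-count=1 -> q_odd
  Position 1: read '0', 1-count=1 -> q_odd (no change)
  Position 2: read '1', 1-count=2 -> q_even
  Position 3: read '1', 1-count=3 -> q_odd
  Position 4: read '1', 1-count=4 -> q_even
  Position 5: read '1', 1-count=5 -> q_odd
  Position 6: read '1', 1-count=6 -> q_even
Final state: q_even, total 1s = 6 (even); the DFA requires an even count -> accept

1


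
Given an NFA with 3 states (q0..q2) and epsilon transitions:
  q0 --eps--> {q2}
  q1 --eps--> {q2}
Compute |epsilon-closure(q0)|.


Starting from q0
Initialize closure = {q0}
Follow epsilon from q0 -> add q2
Final closure: {q0, q2}
Size = 2

2


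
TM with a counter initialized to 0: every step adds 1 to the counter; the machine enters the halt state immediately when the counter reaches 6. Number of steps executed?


Counter starts at 0. Counting sequence:
  Step 1: counter = 1
  Step 2: counter = 2
  Step 3: counter = 3
  Step 4: counter = 4
  Step 5: counter = 5
  Step 6: counter = 6
Counter reached 6 -> halt
Total steps = 6

6


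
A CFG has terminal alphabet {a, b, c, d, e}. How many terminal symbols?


Terminal symbols: a, b, c, d, e
Counting each: a (#1), b (#2), c (#3), d (#4), e (#5)
Total = 5

5


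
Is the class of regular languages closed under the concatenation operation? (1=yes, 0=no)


Regular languages are closed under:
- Union (DFA product construction)
- Intersection (DFA product construction)
- Complement (swap accept/reject states)
- Concatenation (NFA construction)
- Kleene star (NFA construction)
concatenation is in this list
Therefore: closed

1


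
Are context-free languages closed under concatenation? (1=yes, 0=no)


CFL closure properties:
  Closed under: union, concatenation, Kleene star
  NOT closed under: intersection, complement
Operation 'concatenation' is in closed list -> Yes (closed)

1


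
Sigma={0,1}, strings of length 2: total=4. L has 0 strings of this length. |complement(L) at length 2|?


Alphabet: {0,1}
String length: 2
Total strings of length 2 = 2^2 = 4
Strings in L = 0
Complement = total - |L|
= 4 - 0
= 4

4


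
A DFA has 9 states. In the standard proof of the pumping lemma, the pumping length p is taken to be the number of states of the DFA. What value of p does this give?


Pumping lemma for regular languages (standard proof):
Take p = |Q|, the number of DFA states.
Any string of length >= |Q| passes through |Q|+1 states while reading its first |Q| symbols,
so by pigeonhole some state repeats, giving the loop that can be pumped.
Here |Q| = 9
Therefore the proof uses p = 9

9


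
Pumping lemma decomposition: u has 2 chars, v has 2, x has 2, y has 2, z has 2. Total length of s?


|s| = |u| + |v| + |x| + |y| + |z|
= 2 + 2 + 2 + 2 + 2
= 4 + 2 + 4
= 6 + 4
= 10

10


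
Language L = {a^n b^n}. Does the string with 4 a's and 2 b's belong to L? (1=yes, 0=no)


Language requires equal numbers of a's and b's
PDA pushes for each 'a', pops for each 'b'
Number of a's = 4
Number of b's = 2
4 != 2 -> Reject

0


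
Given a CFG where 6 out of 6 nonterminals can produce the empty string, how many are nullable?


Nonterminals: {S, A, B, C, D, E}
A nonterminal is nullable if it can derive epsilon
Counting nullable nonterminals: 6
Total nullable = 6

6


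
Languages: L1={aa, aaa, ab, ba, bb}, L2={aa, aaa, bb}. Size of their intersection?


L1 = {aa, aaa, ab, ba, bb}
L2 = {aa, aaa, bb}
Checking each string in L1 against L2:
  'aa': in L2? Yes
  'aaa': in L2? Yes
  'ab': in L2? No
  'ba': in L2? No
  'bb': in L2? Yes
Intersection = {aa, aaa, bb}
|L1 ∩ L2| = 3

3


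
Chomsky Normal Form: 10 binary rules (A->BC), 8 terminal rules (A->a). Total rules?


CNF allows two rule forms:
  A -> BC (binary): 10 rules
  A -> a (terminal): 8 rules
Total = 10 + 8 = 18

18


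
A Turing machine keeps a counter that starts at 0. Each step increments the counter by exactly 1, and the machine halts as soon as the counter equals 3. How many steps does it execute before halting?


Counter starts at 0. Counting sequence:
  Step 1: counter = 1
  Step 2: counter = 2
  Step 3: counter = 3
Counter reached 3 -> halt
Total steps = 3

3


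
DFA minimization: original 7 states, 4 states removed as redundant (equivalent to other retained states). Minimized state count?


Original DFA: 7 states
Redundant states removed: 4
Minimized states = original - removed
= 7 - 4
= 3

3


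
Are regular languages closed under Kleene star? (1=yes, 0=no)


Regular languages are closed under:
- Union (DFA product construction)
- Intersection (DFA product construction)
- Complement (swap accept/reject states)
- Concatenation (NFA construction)
- Kleene star (NFA construction)
Kleene star is in this list
Therefore: closed

1


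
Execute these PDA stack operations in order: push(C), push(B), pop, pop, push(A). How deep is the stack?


Tracing stack operations:
  push(C) -> stack = [C], depth=1
  push(B) -> stack = [C,B], depth=2
  pop -> removed B, stack = [C], depth=1
  pop -> removed C, stack = [], depth=0
  push(A) -> stack = [A], depth=1
Final depth = 1

1


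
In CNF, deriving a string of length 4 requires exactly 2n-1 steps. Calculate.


Chomsky Normal Form derivation:
String length n = 4
Each step either:
  - Splits a nonterminal into two (n-1 such steps)
  - Converts a nonterminal to terminal (n such steps)
Total = (n-1) + n = 2n - 1
= 2(4) - 1
= 8 - 1
= 7

7


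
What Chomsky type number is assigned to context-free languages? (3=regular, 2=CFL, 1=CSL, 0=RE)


Chomsky hierarchy levels:
  Type 3: Regular (DFA/NFA/regex)
  Type 2: Context-free (PDA)
  Type 1: Context-sensitive
  Type 0: Recursively enumerable (TM)
'context-free' corresponds to Type 2

2


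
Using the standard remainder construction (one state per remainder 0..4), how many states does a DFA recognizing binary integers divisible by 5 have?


Divisibility by 5 is tracked via the remainder mod 5: 0, 1, ..., 4
The construction assigns one state to each remainder
Number of remainders = 5

5


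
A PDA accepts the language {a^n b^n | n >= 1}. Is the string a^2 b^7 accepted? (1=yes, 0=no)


Language requires equal numbers of a's and b's
PDA pushes for each 'a', pops for each 'b'
Number of a's = 2
Number of b's = 7
2 != 7 -> Reject

0


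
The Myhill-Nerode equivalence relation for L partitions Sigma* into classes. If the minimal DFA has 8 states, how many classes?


Myhill-Nerode theorem:
Number of equivalence classes = number of states in minimal DFA
Minimal DFA states = 8
Therefore equivalence classes = 8

8


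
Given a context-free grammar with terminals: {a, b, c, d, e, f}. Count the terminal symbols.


Terminal symbols: a, b, c, d, e, f
Counting each: a (#1), b (#2), c (#3), d (#4), e (#5), f (#6)
Total = 6

6


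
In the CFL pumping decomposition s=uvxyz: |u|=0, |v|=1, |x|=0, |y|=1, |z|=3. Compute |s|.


|s| = |u| + |v| + |x| + |y| + |z|
= 0 + 1 + 0 + 1 + 3
= 1 + 0 + 4
= 1 + 4
= 5

5


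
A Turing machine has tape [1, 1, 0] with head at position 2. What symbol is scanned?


Tape: [1, 1, 0]
Positions: 0 1 2
Values:    1 1 0
Head at position 2
tape[2] = 0

0


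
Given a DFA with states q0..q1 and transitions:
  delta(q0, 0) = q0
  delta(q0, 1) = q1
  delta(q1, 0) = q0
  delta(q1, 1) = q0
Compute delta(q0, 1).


Looking up transition function:
delta(q0, 1) in the table
Row: q0, Column: 1
Result: q1

q1


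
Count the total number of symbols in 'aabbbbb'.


String: 'aabbbbb'
Counting characters:
  'a' appears 2 time(s)
  'b' appears 5 time(s)
Total length = 2 + 5 = 7

7


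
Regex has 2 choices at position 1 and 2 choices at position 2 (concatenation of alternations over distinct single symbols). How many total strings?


First group: 2 alternatives
Second group: 2 alternatives
Concatenation: each choice from group 1 pairs with each from group 2
Total = 2 x 2 = 4

4


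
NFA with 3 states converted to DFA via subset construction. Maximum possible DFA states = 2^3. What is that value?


NFA has 3 states
Subset construction: each DFA state = subset of NFA states
Maximum subsets = 2^3
2^3 = 8

8


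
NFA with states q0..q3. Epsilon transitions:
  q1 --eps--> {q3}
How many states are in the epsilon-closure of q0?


Starting from q0
Initialize closure = {q0}
q0 has no outgoing epsilon transitions -> nothing to add
Final closure: {q0}
Size = 1

1


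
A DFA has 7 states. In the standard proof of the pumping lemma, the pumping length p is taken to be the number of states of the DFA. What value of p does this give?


Pumping lemma for regular languages (standard proof):
Take p = |Q|, the number of DFA states.
Any string of length >= |Q| passes through |Q|+1 states while reading its first |Q| symbols,
so by pigeonhole some state repeats, giving the loop that can be pumped.
Here |Q| = 7
Therefore the proof uses p = 7

7


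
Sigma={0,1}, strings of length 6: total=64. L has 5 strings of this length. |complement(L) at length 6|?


Alphabet: {0,1}
String length: 6
Total strings of length 6 = 2^6 = 64
Strings in L = 5
Complement = total - |L|
= 64 - 5
= 59

59


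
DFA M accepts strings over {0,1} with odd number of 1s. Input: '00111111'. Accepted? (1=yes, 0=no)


DFA has 2 states: q_even (start, accept=no) and q_odd
Processing string '00111111' character by character:
  Position 0: read '0', 1-count=0 -> q_even (no change)
  Position 1: read '0', 1-count=0 -> q_even (no change)
  Position 2: read '1', 1-count=1 -> q_odd
  Position 3: read '1', 1-count=2 -> q_even
  Position 4: read '1', 1-count=3 -> q_odd
  Position 5: read '1', 1-count=4 -> q_even
  Position 6: read '1', 1-count=5 -> q_odd
  Position 7: read '1', 1-count=6 -> q_even
Final state: q_even, total 1s = 6 (even); the DFA requires an odd count -> reject

0


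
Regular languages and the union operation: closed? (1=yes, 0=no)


Regular languages are closed under all standard operations:
- Union: Yes (product construction)
- Intersection: Yes (product construction)
- Complement: Yes (swap accept/reject)
- Concatenation: Yes (NFA construction)
Operation: union -> Closed

1


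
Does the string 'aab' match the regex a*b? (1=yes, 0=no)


Pattern: a*b
String: 'aab'
Pattern requires: zero or more 'a's followed by exactly one 'b'
Found 2 leading 'a's
Remaining: 'b'
Remaining is exactly 'b' -> match
Result: 1

1


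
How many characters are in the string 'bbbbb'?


String: 'bbbbb'
Counting characters:
  'b' appears 5 time(s)
Total length = 0 + 5 = 5

5


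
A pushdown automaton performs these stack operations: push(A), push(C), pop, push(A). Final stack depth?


Tracing stack operations:
  push(A) -> stack = [A], depth=1
  push(C) -> stack = [A,C], depth=2
  pop -> removed C, stack = [A], depth=1
  push(A) -> stack = [A,A], depth=2
Final depth = 2

2


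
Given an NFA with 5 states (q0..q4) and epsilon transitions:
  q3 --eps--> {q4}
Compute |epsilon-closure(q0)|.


Starting from q0
Initialize closure = {q0}
q0 has no outgoing epsilon transitions -> nothing to add
Final closure: {q0}
Size = 1

1


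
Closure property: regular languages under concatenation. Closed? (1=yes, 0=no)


Regular languages are closed under:
- Union (DFA product construction)
- Intersection (DFA product construction)
- Complement (swap accept/reject states)
- Concatenation (NFA construction)
- Kleene star (NFA construction)
concatenation is in this list
Therefore: closed

1


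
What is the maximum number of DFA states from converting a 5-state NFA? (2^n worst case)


NFA has 5 states
Subset construction: each DFA state = subset of NFA states
Maximum subsets = 2^5
2^5 = 32

32


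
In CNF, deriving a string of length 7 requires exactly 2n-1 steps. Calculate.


Chomsky Normal Form derivation:
String length n = 7
Each step either:
  - Splits a nonterminal into two (n-1 such steps)
  - Converts a nonterminal to terminal (n such steps)
Total = (n-1) + n = 2n - 1
= 2(7) - 1
= 14 - 1
= 13

13


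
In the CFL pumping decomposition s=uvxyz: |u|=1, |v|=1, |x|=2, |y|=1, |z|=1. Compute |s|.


|s| = |u| + |v| + |x| + |y| + |z|
= 1 + 1 + 2 + 1 + 1
= 2 + 2 + 2
= 4 + 2
= 6

6


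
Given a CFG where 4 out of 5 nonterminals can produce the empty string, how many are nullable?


Nonterminals: {S, A, B, C, D}
A nonterminal is nullable if it can derive epsilon
Counting nullable nonterminals: 4
Total nullable = 4

4


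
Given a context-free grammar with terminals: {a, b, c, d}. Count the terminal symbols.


Terminal symbols: a, b, c, d
Counting each: a (#1), b (#2), c (#3), d (#4)
Total = 4

4


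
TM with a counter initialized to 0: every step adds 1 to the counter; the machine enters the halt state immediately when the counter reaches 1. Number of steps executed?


Counter starts at 0. Counting sequence:
  Step 1: counter = 1
Counter reached 1 -> halt
Total steps = 1

1


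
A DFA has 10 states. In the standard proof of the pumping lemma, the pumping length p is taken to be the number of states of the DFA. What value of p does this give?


Pumping lemma for regular languages (standard proof):
Take p = |Q|, the number of DFA states.
Any string of length >= |Q| passes through |Q|+1 states while reading its first |Q| symbols,
so by pigeonhole some state repeats, giving the loop that can be pumped.
Here |Q| = 10
Therefore the proof uses p = 10

10


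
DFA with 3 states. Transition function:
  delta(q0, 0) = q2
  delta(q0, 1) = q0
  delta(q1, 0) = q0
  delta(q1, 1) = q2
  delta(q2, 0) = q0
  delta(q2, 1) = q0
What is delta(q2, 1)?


Looking up transition function:
delta(q2, 1) in the table
Row: q2, Column: 1
Result: q0

q0
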